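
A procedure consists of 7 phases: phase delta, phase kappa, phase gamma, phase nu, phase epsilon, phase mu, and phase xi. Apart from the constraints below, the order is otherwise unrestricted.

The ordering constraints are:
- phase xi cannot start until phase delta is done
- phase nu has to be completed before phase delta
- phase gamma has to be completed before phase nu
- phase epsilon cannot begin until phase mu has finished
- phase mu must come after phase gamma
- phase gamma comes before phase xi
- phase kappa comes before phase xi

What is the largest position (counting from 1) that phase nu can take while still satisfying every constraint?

Every phase that must follow phase nu has to come after it. Tracing all chains starting from phase nu, those phases are: phase delta, phase xi — 2 in total.
So at least 2 phases follow phase nu, putting phase nu no later than position 5. That position is achievable by scheduling everything else first.

5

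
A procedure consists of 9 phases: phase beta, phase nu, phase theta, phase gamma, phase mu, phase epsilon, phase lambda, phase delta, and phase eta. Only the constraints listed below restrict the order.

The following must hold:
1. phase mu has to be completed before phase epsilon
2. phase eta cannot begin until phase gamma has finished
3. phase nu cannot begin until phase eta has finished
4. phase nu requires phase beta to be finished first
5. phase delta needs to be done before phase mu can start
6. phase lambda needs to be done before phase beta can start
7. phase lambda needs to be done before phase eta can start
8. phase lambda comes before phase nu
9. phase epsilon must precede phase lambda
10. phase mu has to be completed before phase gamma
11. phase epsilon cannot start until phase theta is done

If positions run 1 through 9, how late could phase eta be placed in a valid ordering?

Following the constraints forward from phase eta, its only required successor is phase nu.
So at least 1 phase follows phase eta, putting phase eta no later than position 8. That position is achievable by scheduling everything else first.

8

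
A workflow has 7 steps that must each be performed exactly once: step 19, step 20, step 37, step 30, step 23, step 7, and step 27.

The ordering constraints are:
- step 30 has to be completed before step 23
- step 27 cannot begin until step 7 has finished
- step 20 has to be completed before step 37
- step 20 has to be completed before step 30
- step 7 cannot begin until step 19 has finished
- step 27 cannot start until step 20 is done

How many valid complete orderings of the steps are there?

2 steps have no prerequisites (step 19, step 20), so any of them could come first.
Systematically extending each partial ordering one step at a time and counting, there are 102 complete orderings.

102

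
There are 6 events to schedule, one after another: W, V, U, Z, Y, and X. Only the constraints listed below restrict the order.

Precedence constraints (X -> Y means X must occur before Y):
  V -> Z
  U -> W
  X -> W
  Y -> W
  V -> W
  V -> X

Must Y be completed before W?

Yes

Following the dependencies: Y → W.
That forces Y before W in every valid schedule.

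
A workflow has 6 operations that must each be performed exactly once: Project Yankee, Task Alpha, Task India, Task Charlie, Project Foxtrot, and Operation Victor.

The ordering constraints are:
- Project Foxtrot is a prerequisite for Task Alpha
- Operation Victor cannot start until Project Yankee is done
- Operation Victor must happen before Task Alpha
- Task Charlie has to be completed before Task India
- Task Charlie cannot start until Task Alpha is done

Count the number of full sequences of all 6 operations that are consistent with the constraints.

3

2 operations have no prerequisites (Project Yankee, Project Foxtrot), so any of them could come first.
Enumerating by repeatedly choosing an available operation (one whose prerequisites are all placed) gives 3 distinct complete orderings.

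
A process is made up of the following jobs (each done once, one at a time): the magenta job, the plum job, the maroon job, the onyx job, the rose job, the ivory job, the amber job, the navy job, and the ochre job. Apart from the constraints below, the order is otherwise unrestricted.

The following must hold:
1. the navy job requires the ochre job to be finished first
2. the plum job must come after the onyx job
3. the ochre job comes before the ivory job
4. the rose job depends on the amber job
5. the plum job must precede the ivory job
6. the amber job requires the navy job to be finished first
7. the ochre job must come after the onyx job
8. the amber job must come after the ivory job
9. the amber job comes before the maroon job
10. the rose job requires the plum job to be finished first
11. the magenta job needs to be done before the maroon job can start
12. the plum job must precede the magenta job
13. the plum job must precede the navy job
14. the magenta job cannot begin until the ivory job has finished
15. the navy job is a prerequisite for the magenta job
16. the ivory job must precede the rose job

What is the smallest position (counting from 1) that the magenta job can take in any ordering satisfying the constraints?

Working backwards through the constraints from the magenta job, its full set of required predecessors is the plum job, the onyx job, the ivory job, the navy job, the ochre job — 5 of them.
So at minimum 5 jobs come before the magenta job, putting the magenta job no earlier than position 6. That position is achievable by scheduling exactly those predecessors first.

6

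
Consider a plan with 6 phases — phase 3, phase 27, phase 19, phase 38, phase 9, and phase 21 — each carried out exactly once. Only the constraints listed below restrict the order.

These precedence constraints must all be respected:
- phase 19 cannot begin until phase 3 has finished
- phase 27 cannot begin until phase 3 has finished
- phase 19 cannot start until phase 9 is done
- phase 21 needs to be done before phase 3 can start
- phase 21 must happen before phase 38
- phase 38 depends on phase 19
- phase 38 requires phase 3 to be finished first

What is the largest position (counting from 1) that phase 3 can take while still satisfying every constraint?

Every phase that must follow phase 3 has to come after it. Tracing all chains starting from phase 3, those phases are: phase 27, phase 19, phase 38 — 3 in total.
With 3 mandatory successors out of 6 phases total, the latest slot for phase 3 is 6−3 = 3, and it's reachable by doing all non-successors before phase 3.

3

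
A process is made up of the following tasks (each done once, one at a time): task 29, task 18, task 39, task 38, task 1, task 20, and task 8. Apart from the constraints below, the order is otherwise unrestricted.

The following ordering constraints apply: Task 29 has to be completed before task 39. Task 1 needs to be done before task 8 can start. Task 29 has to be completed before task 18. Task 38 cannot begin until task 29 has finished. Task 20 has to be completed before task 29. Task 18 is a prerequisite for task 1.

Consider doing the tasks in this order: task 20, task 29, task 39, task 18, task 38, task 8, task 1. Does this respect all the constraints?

No

The sequence places task 8 ahead of task 1.
Since task 1 is required before task 8, the ordering is invalid.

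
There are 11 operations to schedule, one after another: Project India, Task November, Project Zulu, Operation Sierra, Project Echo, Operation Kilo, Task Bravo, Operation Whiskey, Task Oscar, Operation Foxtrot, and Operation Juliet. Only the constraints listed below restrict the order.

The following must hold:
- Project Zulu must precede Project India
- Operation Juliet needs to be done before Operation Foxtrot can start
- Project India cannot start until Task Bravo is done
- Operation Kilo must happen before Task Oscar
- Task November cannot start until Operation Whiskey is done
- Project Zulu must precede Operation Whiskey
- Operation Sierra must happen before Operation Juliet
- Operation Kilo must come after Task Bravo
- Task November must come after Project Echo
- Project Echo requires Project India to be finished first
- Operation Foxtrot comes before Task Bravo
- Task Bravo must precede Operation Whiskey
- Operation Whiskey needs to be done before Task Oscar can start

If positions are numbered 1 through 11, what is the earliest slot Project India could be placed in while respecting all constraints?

Working backwards through the constraints from Project India, its full set of required predecessors is Project Zulu, Operation Sierra, Task Bravo, Operation Foxtrot, Operation Juliet — 5 of them.
So at minimum 5 operations come before Project India, putting Project India no earlier than position 6. That position is achievable by scheduling exactly those predecessors first.

6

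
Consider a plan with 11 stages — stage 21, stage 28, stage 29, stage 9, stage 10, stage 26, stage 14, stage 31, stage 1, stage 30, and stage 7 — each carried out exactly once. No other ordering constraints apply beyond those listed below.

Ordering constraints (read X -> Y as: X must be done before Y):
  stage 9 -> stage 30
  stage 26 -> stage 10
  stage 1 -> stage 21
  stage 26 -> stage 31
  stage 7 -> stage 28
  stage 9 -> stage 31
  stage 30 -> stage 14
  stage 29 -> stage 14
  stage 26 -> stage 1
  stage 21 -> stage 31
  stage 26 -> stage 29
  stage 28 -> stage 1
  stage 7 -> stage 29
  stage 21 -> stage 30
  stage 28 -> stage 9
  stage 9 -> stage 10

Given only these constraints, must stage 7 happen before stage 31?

Yes

There is a constraint chain stage 7 → stage 28 → stage 9 → stage 31.
That forces stage 7 before stage 31 in every valid schedule.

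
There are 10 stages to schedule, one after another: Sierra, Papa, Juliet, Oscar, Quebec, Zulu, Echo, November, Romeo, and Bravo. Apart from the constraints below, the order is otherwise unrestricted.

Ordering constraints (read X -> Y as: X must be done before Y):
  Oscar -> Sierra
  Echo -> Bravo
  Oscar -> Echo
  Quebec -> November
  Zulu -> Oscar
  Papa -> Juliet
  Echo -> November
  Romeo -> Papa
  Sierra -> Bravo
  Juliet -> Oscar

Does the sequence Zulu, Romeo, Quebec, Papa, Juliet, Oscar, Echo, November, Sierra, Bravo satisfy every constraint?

Yes

Every stated constraint is respected: Zulu sits at position 1, ahead of Oscar at position 6, and each of the other listed pairs likewise has the predecessor earlier in the sequence.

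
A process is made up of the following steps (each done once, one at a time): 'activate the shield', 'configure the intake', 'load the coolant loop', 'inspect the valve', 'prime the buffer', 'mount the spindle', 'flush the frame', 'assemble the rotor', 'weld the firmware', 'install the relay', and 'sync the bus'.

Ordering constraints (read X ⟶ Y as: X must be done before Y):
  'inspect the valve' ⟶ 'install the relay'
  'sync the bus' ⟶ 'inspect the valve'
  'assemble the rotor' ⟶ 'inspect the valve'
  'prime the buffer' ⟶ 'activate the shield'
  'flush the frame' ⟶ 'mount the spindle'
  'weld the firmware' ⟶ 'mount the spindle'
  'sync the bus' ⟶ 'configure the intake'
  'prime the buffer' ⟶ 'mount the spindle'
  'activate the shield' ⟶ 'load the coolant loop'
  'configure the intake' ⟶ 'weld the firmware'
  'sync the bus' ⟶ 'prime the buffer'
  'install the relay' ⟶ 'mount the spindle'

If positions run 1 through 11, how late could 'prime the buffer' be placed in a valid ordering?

Following every chain forward from 'prime the buffer', the steps that must come later are 'activate the shield', 'load the coolant loop', 'mount the spindle' — 3 of them.
So at least 3 steps follow 'prime the buffer', putting 'prime the buffer' no later than position 8. That position is achievable by scheduling everything else first.

8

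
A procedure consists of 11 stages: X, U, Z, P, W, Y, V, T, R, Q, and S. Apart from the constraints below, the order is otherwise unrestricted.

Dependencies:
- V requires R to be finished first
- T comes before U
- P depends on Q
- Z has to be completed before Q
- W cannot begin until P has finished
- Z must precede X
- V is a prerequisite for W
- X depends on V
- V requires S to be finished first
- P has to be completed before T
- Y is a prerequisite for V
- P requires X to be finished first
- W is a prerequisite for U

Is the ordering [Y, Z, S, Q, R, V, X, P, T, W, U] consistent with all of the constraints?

Yes

Every stated constraint is respected: Z sits at position 2, ahead of X at position 7, and each of the other listed pairs likewise has the predecessor earlier in the sequence.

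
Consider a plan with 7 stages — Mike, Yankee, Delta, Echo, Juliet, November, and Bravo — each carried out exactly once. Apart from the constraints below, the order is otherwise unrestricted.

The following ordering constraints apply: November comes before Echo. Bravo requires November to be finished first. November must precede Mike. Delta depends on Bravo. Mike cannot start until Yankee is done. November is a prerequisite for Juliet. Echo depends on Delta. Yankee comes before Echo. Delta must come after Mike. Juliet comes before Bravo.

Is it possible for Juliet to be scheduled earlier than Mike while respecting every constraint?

Nothing in the constraints forces Mike before Juliet — there is no chain from Mike to Juliet.
That means at least one valid schedule has Juliet before Mike.

Yes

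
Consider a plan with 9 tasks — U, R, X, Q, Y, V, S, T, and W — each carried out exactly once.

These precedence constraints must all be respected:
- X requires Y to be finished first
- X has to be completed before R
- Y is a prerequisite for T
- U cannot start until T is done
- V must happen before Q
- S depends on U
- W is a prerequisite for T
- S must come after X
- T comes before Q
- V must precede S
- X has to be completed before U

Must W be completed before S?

There is a constraint chain W → T → U → S.
So W must precede S in any valid ordering.

Yes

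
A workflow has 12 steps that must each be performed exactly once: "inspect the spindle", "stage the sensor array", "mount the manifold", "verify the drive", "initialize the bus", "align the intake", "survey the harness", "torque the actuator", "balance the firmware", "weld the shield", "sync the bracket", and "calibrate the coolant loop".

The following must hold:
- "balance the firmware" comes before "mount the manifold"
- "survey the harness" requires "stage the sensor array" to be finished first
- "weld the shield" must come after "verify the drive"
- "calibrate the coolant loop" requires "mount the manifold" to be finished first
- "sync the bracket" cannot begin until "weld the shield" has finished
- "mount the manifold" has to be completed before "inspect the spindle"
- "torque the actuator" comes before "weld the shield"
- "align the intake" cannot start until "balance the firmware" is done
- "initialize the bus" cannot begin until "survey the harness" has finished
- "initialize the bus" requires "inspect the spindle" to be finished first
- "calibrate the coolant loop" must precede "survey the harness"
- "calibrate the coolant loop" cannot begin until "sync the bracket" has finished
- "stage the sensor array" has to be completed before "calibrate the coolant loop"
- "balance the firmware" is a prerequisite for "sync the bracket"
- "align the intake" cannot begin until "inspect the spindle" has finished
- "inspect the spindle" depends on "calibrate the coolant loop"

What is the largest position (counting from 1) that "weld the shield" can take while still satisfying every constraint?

6

The steps that are forced after "weld the shield", directly or by a chain of constraints, are "inspect the spindle", "initialize the bus", "align the intake", "survey the harness", "sync the bracket", "calibrate the coolant loop". That's 6 steps.
With 6 mandatory successors out of 12 steps total, the latest slot for "weld the shield" is 12−6 = 6, and it's reachable by doing all non-successors before "weld the shield".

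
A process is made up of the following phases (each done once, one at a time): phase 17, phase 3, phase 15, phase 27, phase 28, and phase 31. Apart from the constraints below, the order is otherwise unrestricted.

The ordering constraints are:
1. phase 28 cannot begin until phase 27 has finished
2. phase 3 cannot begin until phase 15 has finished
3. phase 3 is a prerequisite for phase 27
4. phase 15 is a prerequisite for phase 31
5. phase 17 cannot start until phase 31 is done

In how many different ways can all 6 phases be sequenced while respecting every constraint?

10

Phase 15 is the only phase with nothing required before it, so every ordering starts there.
Counting all ways to extend the partial order to a total order gives 10.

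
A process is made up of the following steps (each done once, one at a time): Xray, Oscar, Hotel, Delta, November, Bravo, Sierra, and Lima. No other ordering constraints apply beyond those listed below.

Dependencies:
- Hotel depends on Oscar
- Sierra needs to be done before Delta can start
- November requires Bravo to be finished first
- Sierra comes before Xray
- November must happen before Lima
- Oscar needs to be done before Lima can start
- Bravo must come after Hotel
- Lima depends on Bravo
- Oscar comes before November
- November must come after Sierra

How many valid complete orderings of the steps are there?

2 steps have no prerequisites (Oscar, Sierra), so any of them could come first.
Systematically extending each partial ordering one step at a time and counting, there are 104 complete orderings.

104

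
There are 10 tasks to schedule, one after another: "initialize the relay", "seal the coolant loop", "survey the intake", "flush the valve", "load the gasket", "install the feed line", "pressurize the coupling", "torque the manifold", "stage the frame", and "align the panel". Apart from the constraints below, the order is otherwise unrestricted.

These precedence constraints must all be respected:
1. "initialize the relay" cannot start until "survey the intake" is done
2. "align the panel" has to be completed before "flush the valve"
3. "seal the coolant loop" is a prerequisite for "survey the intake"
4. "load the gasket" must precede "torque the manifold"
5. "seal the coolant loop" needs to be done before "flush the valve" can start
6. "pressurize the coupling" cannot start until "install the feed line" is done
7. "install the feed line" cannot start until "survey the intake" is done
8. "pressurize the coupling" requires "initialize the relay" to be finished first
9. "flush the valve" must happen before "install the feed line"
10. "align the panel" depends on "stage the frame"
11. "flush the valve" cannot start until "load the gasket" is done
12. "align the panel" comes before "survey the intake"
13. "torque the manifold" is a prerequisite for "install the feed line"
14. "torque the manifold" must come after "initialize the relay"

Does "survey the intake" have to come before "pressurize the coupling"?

Yes

Tracing the constraints gives a chain: "survey the intake" → "initialize the relay" → "pressurize the coupling".
Hence "survey the intake" necessarily comes before "pressurize the coupling".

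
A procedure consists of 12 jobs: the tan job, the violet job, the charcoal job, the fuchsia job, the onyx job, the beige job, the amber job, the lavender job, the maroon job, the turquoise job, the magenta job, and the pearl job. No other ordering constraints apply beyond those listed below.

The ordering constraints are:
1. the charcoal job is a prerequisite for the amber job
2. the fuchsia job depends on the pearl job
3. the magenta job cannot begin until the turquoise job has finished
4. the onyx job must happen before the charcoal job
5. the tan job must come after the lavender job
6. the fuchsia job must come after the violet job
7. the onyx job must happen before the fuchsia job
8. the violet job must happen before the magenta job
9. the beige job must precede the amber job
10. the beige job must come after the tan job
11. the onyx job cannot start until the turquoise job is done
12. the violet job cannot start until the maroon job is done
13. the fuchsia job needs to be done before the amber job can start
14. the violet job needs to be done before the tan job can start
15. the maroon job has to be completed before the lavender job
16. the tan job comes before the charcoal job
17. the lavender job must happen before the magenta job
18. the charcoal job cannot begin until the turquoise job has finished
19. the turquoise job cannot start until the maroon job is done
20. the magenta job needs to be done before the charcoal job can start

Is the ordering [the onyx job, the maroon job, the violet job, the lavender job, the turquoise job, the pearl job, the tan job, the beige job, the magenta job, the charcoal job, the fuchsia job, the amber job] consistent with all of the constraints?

The sequence places the onyx job ahead of the turquoise job.
That contradicts the constraint that the turquoise job must precede the onyx job.

No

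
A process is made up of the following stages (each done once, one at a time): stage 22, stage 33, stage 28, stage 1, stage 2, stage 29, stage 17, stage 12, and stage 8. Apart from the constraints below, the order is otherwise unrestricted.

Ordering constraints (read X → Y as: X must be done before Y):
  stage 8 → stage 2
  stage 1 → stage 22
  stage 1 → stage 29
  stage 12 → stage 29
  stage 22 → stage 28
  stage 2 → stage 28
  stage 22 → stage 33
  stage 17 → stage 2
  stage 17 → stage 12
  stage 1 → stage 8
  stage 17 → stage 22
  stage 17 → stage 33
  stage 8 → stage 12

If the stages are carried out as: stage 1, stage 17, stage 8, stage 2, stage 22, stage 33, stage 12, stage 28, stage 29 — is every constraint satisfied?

Yes

Going through the constraints one by one, each required predecessor appears earlier in the sequence than its dependent — e.g. stage 1 (position 1) is before stage 29 (position 9), as required.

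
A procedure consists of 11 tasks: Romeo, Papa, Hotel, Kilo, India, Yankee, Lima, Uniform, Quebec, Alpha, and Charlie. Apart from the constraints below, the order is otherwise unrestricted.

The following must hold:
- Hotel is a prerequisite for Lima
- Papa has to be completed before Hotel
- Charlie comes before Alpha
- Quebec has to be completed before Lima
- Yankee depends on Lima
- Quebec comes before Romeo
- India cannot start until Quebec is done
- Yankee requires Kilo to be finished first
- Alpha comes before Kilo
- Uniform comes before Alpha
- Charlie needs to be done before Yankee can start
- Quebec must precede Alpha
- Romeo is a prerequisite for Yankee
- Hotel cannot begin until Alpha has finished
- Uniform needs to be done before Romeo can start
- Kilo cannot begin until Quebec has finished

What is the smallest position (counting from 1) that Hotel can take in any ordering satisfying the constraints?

6

Every task that must precede Hotel has to come before it. Tracing all chains that end at Hotel, those tasks are: Papa, Uniform, Quebec, Alpha, Charlie — 5 in total.
So at minimum 5 tasks come before Hotel, putting Hotel no earlier than position 6. That position is achievable by scheduling exactly those predecessors first.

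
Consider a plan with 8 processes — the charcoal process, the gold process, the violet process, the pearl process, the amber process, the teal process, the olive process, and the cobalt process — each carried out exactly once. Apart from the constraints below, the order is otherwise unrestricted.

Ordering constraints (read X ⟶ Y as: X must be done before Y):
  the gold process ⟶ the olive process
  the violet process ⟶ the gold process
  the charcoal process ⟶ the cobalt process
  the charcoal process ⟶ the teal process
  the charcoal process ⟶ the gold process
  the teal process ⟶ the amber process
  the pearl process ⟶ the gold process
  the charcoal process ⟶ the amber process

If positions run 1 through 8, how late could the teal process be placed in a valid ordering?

7

The only process forced after the teal process (directly or by a chain) is the amber process.
So at least 1 process follows the teal process, putting the teal process no later than position 7. That position is achievable by scheduling everything else first.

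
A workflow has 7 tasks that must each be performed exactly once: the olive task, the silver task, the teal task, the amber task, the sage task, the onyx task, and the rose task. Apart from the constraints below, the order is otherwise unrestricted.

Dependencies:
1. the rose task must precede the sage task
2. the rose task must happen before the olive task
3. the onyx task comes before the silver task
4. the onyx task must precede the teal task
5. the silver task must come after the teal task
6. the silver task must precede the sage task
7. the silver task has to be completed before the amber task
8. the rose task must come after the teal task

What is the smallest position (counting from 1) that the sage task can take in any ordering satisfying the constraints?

5

Working backwards through the constraints from the sage task, its full set of required predecessors is the silver task, the teal task, the onyx task, the rose task — 4 of them.
With 4 mandatory predecessors, the earliest the sage task can sit is position 4+1 = 5, and placing just those 4 first achieves it.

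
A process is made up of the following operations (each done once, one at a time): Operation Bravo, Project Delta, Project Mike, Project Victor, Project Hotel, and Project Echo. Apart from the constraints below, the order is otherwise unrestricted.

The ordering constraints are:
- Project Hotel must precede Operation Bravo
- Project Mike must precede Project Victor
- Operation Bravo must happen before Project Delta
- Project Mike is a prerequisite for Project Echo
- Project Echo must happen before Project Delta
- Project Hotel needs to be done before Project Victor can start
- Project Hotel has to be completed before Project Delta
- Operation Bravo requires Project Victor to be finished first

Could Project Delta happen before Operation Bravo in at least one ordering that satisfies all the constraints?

No

There is a dependency chain Operation Bravo → Project Delta, so Project Delta always comes after Operation Bravo.
Hence Project Delta can never be scheduled before Operation Bravo.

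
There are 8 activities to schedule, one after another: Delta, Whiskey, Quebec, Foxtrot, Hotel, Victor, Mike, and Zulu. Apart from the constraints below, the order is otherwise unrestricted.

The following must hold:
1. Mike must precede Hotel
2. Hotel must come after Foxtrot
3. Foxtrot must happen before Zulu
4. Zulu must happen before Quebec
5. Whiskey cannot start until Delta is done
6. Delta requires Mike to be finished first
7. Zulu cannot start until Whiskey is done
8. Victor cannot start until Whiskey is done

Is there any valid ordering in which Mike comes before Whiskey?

Yes

Mike is actually forced before Whiskey by the constraints, so certainly some valid ordering has Mike first.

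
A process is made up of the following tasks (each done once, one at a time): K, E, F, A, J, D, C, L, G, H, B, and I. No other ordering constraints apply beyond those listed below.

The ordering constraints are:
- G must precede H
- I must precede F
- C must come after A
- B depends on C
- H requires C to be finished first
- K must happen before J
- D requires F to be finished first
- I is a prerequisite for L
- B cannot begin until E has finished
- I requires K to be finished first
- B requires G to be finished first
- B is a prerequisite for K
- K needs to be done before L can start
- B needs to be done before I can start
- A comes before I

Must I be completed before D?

Tracing the constraints gives a chain: I → F → D.
Hence I necessarily comes before D.

Yes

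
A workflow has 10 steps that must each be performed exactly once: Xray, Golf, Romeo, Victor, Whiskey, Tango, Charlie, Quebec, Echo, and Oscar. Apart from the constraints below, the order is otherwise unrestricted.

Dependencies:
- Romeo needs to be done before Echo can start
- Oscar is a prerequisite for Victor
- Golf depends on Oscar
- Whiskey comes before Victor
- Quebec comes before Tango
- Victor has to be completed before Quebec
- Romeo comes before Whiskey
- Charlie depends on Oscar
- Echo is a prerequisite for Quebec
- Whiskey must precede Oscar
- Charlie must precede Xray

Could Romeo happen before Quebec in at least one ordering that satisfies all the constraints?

Romeo is actually forced before Quebec by the constraints, so certainly some valid ordering has Romeo first.

Yes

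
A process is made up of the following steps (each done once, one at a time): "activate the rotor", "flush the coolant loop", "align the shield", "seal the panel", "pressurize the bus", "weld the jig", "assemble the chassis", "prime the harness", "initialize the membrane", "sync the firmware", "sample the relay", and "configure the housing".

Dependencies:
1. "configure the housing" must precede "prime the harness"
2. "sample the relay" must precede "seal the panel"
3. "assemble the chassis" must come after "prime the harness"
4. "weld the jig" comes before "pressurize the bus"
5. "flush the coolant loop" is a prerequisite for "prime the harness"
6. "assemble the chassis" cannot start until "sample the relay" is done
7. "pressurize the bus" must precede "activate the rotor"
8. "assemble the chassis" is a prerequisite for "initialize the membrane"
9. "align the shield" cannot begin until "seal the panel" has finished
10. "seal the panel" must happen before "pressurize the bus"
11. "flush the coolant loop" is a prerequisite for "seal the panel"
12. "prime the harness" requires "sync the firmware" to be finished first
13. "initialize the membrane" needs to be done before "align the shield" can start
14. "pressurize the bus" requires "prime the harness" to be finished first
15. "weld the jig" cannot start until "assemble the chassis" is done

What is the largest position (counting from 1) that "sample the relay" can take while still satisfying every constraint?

Every step that must follow "sample the relay" has to come after it. Tracing all chains starting from "sample the relay", those steps are: "activate the rotor", "align the shield", "seal the panel", "pressurize the bus", "weld the jig", "assemble the chassis", "initialize the membrane" — 7 in total.
With 7 mandatory successors out of 12 steps total, the latest slot for "sample the relay" is 12−7 = 5, and it's reachable by doing all non-successors before "sample the relay".

5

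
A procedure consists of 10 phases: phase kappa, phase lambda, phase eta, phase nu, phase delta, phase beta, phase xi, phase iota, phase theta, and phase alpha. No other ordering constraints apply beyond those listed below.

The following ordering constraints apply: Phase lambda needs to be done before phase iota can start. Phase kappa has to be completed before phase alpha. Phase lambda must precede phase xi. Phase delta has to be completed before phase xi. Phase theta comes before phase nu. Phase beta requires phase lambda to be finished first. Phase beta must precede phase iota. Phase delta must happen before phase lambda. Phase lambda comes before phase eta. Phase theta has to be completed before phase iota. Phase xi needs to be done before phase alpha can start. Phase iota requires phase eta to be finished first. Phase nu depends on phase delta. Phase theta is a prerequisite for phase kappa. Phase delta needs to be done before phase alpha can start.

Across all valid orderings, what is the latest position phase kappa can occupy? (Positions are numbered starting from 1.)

Following the constraints forward from phase kappa, its only required successor is phase alpha.
So at least 1 phase follows phase kappa, putting phase kappa no later than position 9. That position is achievable by scheduling everything else first.

9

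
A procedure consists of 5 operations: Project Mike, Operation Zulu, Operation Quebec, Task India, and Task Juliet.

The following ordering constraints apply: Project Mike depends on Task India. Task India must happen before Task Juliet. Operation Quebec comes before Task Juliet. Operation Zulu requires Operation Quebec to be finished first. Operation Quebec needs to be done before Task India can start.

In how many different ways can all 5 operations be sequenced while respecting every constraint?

8

Only Operation Quebec has no prerequisites, so it must go first.
Enumerating by repeatedly choosing an available operation (one whose prerequisites are all placed) gives 8 distinct complete orderings.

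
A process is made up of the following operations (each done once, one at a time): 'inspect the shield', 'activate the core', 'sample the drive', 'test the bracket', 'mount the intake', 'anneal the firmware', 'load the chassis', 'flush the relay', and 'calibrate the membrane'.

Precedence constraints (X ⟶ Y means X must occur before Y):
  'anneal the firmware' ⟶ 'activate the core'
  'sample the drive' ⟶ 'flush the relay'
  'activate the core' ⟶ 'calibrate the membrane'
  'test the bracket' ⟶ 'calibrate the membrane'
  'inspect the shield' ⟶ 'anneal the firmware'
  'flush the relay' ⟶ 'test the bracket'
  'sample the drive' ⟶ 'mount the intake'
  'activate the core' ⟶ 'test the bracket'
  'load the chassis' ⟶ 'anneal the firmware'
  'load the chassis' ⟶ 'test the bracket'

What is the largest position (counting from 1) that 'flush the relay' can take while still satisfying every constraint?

Following every chain forward from 'flush the relay', the operations that must come later are 'test the bracket', 'calibrate the membrane' — 2 of them.
With 2 mandatory successors out of 9 operations total, the latest slot for 'flush the relay' is 9−2 = 7, and it's reachable by doing all non-successors before 'flush the relay'.

7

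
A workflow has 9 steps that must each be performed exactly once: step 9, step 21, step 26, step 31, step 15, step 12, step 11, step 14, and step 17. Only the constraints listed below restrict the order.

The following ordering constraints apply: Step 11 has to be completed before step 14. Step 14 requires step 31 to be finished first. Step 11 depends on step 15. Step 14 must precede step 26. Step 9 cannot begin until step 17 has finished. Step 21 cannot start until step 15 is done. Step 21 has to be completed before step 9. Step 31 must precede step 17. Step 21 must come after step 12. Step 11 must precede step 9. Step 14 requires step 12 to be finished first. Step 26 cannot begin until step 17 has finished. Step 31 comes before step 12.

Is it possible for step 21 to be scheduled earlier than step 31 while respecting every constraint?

Following step 31 → step 12 → step 21, step 31 must precede step 21 in every valid ordering.
So no valid ordering can have step 21 before step 31.

No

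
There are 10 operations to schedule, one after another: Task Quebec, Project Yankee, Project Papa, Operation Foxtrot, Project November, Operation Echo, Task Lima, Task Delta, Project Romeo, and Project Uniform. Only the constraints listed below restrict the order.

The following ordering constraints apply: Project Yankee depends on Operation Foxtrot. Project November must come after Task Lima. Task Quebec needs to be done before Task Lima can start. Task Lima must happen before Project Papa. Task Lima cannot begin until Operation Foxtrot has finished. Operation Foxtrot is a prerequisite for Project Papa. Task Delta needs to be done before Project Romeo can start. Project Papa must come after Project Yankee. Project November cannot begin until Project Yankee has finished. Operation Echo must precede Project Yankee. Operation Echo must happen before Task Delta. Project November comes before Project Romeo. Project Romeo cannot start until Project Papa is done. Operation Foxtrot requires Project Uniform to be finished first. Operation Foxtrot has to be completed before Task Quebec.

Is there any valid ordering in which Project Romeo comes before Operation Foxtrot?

No

The constraints give a chain Operation Foxtrot → Project Papa → Project Romeo, which forces Operation Foxtrot before Project Romeo.
Hence Project Romeo can never be scheduled before Operation Foxtrot.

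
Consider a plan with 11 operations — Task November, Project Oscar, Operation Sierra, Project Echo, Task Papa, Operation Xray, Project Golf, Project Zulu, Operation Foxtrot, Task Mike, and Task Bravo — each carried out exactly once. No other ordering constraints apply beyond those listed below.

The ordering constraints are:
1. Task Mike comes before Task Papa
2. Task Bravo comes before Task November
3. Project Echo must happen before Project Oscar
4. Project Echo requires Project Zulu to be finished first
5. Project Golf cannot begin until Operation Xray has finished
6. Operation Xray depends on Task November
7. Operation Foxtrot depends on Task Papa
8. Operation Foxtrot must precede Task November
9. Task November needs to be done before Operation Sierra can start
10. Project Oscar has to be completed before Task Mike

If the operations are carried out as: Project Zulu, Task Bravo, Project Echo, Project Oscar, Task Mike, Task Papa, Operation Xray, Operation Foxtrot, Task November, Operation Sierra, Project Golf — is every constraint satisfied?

No

Here Task November comes after Operation Xray.
That contradicts the constraint that Task November must precede Operation Xray.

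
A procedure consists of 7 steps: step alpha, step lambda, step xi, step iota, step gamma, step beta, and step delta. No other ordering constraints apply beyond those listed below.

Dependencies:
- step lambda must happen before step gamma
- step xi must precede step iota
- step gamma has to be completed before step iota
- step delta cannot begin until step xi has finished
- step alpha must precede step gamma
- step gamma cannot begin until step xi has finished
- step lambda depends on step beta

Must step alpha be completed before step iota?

Chaining the stated constraints: step alpha → step gamma → step iota.
Hence step alpha necessarily comes before step iota.

Yes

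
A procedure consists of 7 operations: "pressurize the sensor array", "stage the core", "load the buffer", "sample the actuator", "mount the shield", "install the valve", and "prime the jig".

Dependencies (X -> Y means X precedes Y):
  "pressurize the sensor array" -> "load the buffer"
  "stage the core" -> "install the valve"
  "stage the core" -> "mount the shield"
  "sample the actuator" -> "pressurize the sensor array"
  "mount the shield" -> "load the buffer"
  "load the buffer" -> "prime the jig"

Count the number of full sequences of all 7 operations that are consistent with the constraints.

32

2 operations have no prerequisites ("stage the core", "sample the actuator"), so any of them could come first.
Counting all ways to extend the partial order to a total order gives 32.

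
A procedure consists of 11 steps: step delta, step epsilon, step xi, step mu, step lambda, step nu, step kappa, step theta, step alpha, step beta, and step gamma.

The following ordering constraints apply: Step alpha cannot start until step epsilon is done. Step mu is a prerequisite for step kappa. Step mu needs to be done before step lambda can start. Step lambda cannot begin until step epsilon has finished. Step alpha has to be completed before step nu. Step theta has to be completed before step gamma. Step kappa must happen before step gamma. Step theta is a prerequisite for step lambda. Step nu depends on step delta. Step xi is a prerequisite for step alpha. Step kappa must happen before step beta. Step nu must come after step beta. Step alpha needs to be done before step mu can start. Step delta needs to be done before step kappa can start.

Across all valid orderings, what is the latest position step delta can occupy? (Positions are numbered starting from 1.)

7

Every step that must follow step delta has to come after it. Tracing all chains starting from step delta, those steps are: step nu, step kappa, step beta, step gamma — 4 in total.
So at least 4 steps follow step delta, putting step delta no later than position 7. That position is achievable by scheduling everything else first.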